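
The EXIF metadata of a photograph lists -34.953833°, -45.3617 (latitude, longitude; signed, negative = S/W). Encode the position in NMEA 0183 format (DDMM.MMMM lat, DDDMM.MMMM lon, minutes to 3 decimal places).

Latitude is negative → S; |value| = 34.953833
φ: fractional part 0.953833 → 57.22998 minutes
Longitude is negative → W; |value| = 45.361700
λ: fractional part 0.361700 → 21.70200 minutes

3457.230,S / 04521.702,W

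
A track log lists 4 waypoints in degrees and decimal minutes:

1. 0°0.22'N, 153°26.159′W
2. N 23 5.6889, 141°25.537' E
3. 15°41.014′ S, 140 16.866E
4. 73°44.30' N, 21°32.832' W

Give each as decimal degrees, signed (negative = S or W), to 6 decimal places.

Point 1:
  φ: 0 + 0.22/60 = 0.0036667
  N → positive
  Longitude: 26.159′ = 0.435983°; total 153.4359833
  hemisphere W, so the sign is −
Point 2:
  φ: 23 + 5.6889/60 = 23.0948150
  N → positive
  Lon: 25.537′ = 0.425617°; total 141.4256167
  E ⇒ keep positive
Point 3:
  Latitude: 41.014′ = 0.683567°; total 15.6835667
  hemisphere S, so the sign is −
  Lon: 140 + 16.866/60 = 140.2811000
  E → positive
Point 4:
  Lat: 73 + 44.3/60 = 73.7383333
  N → positive
  Longitude: 32.832′ = 0.547200°; total 21.5472000
  hemisphere W, so the sign is −

1. 0.003667, -153.435983
2. 23.094815, 141.425617
3. -15.683567, 140.281100
4. 73.738333, -21.547200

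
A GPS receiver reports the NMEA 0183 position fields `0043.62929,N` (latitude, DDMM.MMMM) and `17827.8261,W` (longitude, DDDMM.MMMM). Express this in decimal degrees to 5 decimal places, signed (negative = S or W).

0.72715, -178.46377

φ: degrees = first 2 digits = 0, minutes = 43.62929; 0 + 43.62929/60 = 0.727155
N ⇒ keep positive
λ: degrees = first 3 digits = 178, minutes = 27.8261; 178 + 27.8261/60 = 178.463768
hemisphere W, so the sign is −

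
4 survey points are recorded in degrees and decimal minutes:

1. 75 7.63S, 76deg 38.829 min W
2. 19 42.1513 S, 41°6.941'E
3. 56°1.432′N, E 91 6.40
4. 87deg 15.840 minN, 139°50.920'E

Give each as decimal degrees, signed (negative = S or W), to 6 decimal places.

Point 1:
  Lat: 7.63′ = 0.127167°; total 75.1271667
  S ⇒ negate
  λ: 76 + 38.829/60 = 76.6471500
  W ⇒ negate
Point 2:
  φ: 42.1513′ = 0.702522°; total 19.7025217
  S → negative
  Longitude: 41 + 6.941/60 = 41.1156833
  E → positive
Point 3:
  Lat: 1.432′ = 0.023867°; total 56.0238667
  N → positive
  Longitude: 91 + 6.4/60 = 91.1066667
  E → positive
Point 4:
  φ: 87 + 15.84/60 = 87.2640000
  N ⇒ keep positive
  Lon: 50.92′ = 0.848667°; total 139.8486667
  E → positive

1. -75.127167, -76.647150
2. -19.702522, 41.115683
3. 56.023867, 91.106667
4. 87.264000, 139.848667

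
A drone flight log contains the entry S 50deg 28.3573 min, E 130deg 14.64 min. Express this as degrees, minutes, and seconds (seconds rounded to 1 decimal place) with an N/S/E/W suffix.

Latitude: fractional minutes 0.35730 × 60 = 21.438″
λ: fractional minutes 0.64000 × 60 = 38.400″

50°28′21.4″ S, 130°14′38.4″ E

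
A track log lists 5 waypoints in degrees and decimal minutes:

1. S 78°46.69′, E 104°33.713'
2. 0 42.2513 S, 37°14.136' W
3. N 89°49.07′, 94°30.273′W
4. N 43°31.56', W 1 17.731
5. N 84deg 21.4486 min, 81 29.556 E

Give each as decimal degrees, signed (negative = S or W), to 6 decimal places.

Point 1:
  φ: 78 + 46.69/60 = 78.7781667
  hemisphere S, so the sign is −
  λ: 33.713′ = 0.561883°; total 104.5618833
  E ⇒ keep positive
Point 2:
  φ: 42.2513′ = 0.704188°; total 0.7041883
  S ⇒ negate
  λ: 37 + 14.136/60 = 37.2356000
  W ⇒ negate
Point 3:
  Lat: 89 + 49.07/60 = 89.8178333
  N → positive
  Longitude: 94 + 30.273/60 = 94.5045500
  W ⇒ negate
Point 4:
  φ: 43 + 31.56/60 = 43.5260000
  N → positive
  Lon: 17.731′ = 0.295517°; total 1.2955167
  W → negative
Point 5:
  φ: 84 + 21.4486/60 = 84.3574767
  N → positive
  Lon: 29.556′ = 0.492600°; total 81.4926000
  E ⇒ keep positive

1. -78.778167, 104.561883
2. -0.704188, -37.235600
3. 89.817833, -94.504550
4. 43.526000, -1.295517
5. 84.357477, 81.492600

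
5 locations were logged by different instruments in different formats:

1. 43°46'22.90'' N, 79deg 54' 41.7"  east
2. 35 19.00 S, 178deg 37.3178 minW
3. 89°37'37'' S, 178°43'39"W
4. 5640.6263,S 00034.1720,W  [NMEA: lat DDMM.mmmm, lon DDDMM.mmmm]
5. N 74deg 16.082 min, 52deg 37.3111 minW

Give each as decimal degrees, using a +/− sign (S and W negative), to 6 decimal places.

Point 1:
  Lat: 43° + 46/60 + 22.9/3600 = 43 + 0.766667 + 0.006361 = 43.7730278
  N ⇒ keep positive
  λ: 79° + 54/60 + 41.7/3600 = 79 + 0.900000 + 0.011583 = 79.9115833
  E → positive
Point 2:
  φ: 19′ = 0.316667°; total 35.3166667
  S → negative
  Lon: 37.3178′ = 0.621963°; total 178.6219633
  W ⇒ negate
Point 3:
  φ: 89° + 37/60 + 37/3600 = 89 + 0.616667 + 0.010278 = 89.6269444
  hemisphere S, so the sign is −
  Longitude: 43′ + 39″ = 43.65000′; 178 + 43.65000/60 = 178.7275000
  W → negative
Point 4:
  Lat: split at 2 digits → 56° and 40.6263′; 56 + 40.6263/60 = 56.6771050
  S → negative
  λ: degrees = first 3 digits = 0, minutes = 34.172; 0 + 34.172/60 = 0.5695333
  hemisphere W, so the sign is −
Point 5:
  φ: 16.082′ = 0.268033°; total 74.2680333
  N ⇒ keep positive
  Longitude: 52 + 37.3111/60 = 52.6218517
  hemisphere W, so the sign is −

1. 43.773028, 79.911583
2. -35.316667, -178.621963
3. -89.626944, -178.727500
4. -56.677105, -0.569533
5. 74.268033, -52.621852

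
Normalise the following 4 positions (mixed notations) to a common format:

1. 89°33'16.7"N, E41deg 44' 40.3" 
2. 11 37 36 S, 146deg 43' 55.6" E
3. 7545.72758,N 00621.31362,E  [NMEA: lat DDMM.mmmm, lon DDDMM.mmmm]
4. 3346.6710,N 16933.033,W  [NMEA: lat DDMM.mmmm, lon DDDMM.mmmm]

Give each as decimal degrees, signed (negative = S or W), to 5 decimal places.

Point 1:
  φ: 89° + 33/60 + 16.7/3600 = 89 + 0.550000 + 0.004639 = 89.554639
  N → positive
  λ: 44′ + 40.3″ = 44.67167′; 41 + 44.67167/60 = 41.744528
  E ⇒ keep positive
Point 2:
  φ: 11° + 37/60 + 36/3600 = 11 + 0.616667 + 0.010000 = 11.626667
  S → negative
  Longitude: 146° + 43/60 + 55.6/3600 = 146 + 0.716667 + 0.015444 = 146.732111
  E ⇒ keep positive
Point 3:
  Latitude: degrees = first 2 digits = 75, minutes = 45.72758; 75 + 45.72758/60 = 75.762126
  N ⇒ keep positive
  Longitude: split at 3 digits → 006° and 21.31362′; 6 + 21.31362/60 = 6.355227
  E ⇒ keep positive
Point 4:
  Latitude: split at 2 digits → 33° and 46.671′; 33 + 46.671/60 = 33.777850
  N → positive
  Lon: degrees = first 3 digits = 169, minutes = 33.033; 169 + 33.033/60 = 169.550550
  W ⇒ negate

1. 89.55464, 41.74453
2. -11.62667, 146.73211
3. 75.76213, 6.35523
4. 33.77785, -169.55055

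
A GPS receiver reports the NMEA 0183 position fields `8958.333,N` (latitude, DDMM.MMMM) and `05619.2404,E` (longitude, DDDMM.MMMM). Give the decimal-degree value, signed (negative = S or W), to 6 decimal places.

Lat: degrees = first 2 digits = 89, minutes = 58.333; 89 + 58.333/60 = 89.9722167
N ⇒ keep positive
Lon: degrees = first 3 digits = 56, minutes = 19.2404; 56 + 19.2404/60 = 56.3206733
E → positive

89.972217, 56.320673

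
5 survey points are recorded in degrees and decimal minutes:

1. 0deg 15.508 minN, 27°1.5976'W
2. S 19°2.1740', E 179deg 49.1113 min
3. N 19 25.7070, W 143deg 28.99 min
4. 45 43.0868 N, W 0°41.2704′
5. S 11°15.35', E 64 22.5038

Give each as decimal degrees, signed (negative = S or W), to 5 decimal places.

Point 1:
  Latitude: 0 + 15.508/60 = 0.258467
  N → positive
  Lon: 1.5976′ = 0.026627°; total 27.026627
  W ⇒ negate
Point 2:
  φ: 2.174′ = 0.036233°; total 19.036233
  S → negative
  Longitude: 49.1113′ = 0.818522°; total 179.818522
  E ⇒ keep positive
Point 3:
  Lat: 19 + 25.707/60 = 19.428450
  N → positive
  Longitude: 143 + 28.99/60 = 143.483167
  W → negative
Point 4:
  φ: 43.0868′ = 0.718113°; total 45.718113
  N → positive
  Longitude: 0 + 41.2704/60 = 0.687840
  W ⇒ negate
Point 5:
  Lat: 11 + 15.35/60 = 11.255833
  S → negative
  λ: 22.5038′ = 0.375063°; total 64.375063
  E ⇒ keep positive

1. 0.25847, -27.02663
2. -19.03623, 179.81852
3. 19.42845, -143.48317
4. 45.71811, -0.68784
5. -11.25583, 64.37506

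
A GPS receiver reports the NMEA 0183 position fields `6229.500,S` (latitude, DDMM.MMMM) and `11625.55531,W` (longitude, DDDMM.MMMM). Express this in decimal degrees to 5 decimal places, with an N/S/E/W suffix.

62.49167° S, 116.42592° W

φ: split at 2 digits → 62° and 29.5′; 62 + 29.5/60 = 62.491667
Lon: split at 3 digits → 116° and 25.55531′; 116 + 25.55531/60 = 116.425922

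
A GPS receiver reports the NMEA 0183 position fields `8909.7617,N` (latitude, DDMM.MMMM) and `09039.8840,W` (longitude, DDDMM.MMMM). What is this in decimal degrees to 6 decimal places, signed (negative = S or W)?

89.162695, -90.664733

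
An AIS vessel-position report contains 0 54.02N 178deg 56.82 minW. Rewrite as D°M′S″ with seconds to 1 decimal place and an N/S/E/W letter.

Latitude: 54.02000′ → 54′ and 0.02000 × 60 = 1.200″
Lon: fractional minutes 0.82000 × 60 = 49.200″

0°54′1.2″ N, 178°56′49.2″ W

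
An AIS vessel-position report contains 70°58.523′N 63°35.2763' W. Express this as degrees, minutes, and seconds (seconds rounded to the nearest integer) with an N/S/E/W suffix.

70°58′31″ N, 63°35′17″ W

Latitude: fractional minutes 0.52300 × 60 = 31.38″
Longitude: 35.27630′ → 35′ and 0.27630 × 60 = 16.58″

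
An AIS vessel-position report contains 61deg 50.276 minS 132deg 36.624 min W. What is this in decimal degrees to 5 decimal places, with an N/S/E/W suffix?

61.83793° S, 132.61040° W

φ: 50.276′ = 0.837933°; total 61.837933
λ: 132 + 36.624/60 = 132.610400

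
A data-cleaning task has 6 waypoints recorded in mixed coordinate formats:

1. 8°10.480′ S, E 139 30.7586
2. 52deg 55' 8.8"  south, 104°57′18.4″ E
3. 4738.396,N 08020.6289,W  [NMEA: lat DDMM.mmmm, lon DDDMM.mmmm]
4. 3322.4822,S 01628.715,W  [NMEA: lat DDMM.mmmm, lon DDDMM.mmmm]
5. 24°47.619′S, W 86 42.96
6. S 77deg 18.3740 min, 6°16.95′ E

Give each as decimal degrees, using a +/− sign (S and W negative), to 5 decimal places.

1. -8.17467, 139.51264
2. -52.91911, 104.95511
3. 47.63993, -80.34382
4. -33.37470, -16.47858
5. -24.79365, -86.71600
6. -77.30623, 6.28250

Point 1:
  φ: 8 + 10.48/60 = 8.174667
  S ⇒ negate
  Lon: 30.7586′ = 0.512643°; total 139.512643
  E ⇒ keep positive
Point 2:
  Lat: 55′ + 8.8″ = 55.14667′; 52 + 55.14667/60 = 52.919111
  S ⇒ negate
  Longitude: 104 + 57/60 + 18.4/3600 = 104.955111
  E → positive
Point 3:
  φ: degrees = first 2 digits = 47, minutes = 38.396; 47 + 38.396/60 = 47.639933
  N ⇒ keep positive
  Lon: degrees = first 3 digits = 80, minutes = 20.6289; 80 + 20.6289/60 = 80.343815
  hemisphere W, so the sign is −
Point 4:
  φ: split at 2 digits → 33° and 22.4822′; 33 + 22.4822/60 = 33.374703
  hemisphere S, so the sign is −
  λ: split at 3 digits → 016° and 28.715′; 16 + 28.715/60 = 16.478583
  hemisphere W, so the sign is −
Point 5:
  φ: 24 + 47.619/60 = 24.793650
  hemisphere S, so the sign is −
  λ: 42.96′ = 0.716000°; total 86.716000
  W ⇒ negate
Point 6:
  Latitude: 18.374′ = 0.306233°; total 77.306233
  hemisphere S, so the sign is −
  Lon: 6 + 16.95/60 = 6.282500
  E → positive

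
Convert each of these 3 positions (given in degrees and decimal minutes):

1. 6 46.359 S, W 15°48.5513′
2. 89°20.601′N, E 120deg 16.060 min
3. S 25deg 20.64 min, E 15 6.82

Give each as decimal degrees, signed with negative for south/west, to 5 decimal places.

1. -6.77265, -15.80919
2. 89.34335, 120.26767
3. -25.34400, 15.11367

Point 1:
  φ: 46.359′ = 0.772650°; total 6.772650
  S ⇒ negate
  λ: 48.5513′ = 0.809188°; total 15.809188
  hemisphere W, so the sign is −
Point 2:
  Latitude: 20.601′ = 0.343350°; total 89.343350
  N ⇒ keep positive
  Longitude: 120 + 16.06/60 = 120.267667
  E → positive
Point 3:
  Lat: 20.64′ = 0.344000°; total 25.344000
  hemisphere S, so the sign is −
  Lon: 6.82′ = 0.113667°; total 15.113667
  E → positive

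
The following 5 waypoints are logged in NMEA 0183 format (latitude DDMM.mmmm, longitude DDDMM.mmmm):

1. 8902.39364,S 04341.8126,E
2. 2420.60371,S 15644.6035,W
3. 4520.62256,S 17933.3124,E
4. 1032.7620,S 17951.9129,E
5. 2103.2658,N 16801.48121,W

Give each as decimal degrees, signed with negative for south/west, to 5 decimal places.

Point 1:
  Latitude: split at 2 digits → 89° and 2.39364′; 89 + 2.39364/60 = 89.039894
  S ⇒ negate
  Lon: degrees = first 3 digits = 43, minutes = 41.8126; 43 + 41.8126/60 = 43.696877
  E → positive
Point 2:
  Latitude: split at 2 digits → 24° and 20.60371′; 24 + 20.60371/60 = 24.343395
  S ⇒ negate
  Lon: split at 3 digits → 156° and 44.6035′; 156 + 44.6035/60 = 156.743392
  hemisphere W, so the sign is −
Point 3:
  φ: degrees = first 2 digits = 45, minutes = 20.62256; 45 + 20.62256/60 = 45.343709
  S ⇒ negate
  Longitude: degrees = first 3 digits = 179, minutes = 33.3124; 179 + 33.3124/60 = 179.555207
  E → positive
Point 4:
  Lat: split at 2 digits → 10° and 32.762′; 10 + 32.762/60 = 10.546033
  S → negative
  Lon: degrees = first 3 digits = 179, minutes = 51.9129; 179 + 51.9129/60 = 179.865215
  E → positive
Point 5:
  Latitude: split at 2 digits → 21° and 3.2658′; 21 + 3.2658/60 = 21.054430
  N ⇒ keep positive
  Lon: degrees = first 3 digits = 168, minutes = 1.48121; 168 + 1.48121/60 = 168.024687
  W → negative

1. -89.03989, 43.69688
2. -24.34340, -156.74339
3. -45.34371, 179.55521
4. -10.54603, 179.86522
5. 21.05443, -168.02469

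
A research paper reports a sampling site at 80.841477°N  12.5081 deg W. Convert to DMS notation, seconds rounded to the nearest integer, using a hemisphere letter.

φ: 0.841477° → 50.48862′; 0.48862 × 60 = 29.32″
λ: whole degrees 12; 30.48600′ → 30′ and 29.16″

80°50′29″ N, 12°30′29″ W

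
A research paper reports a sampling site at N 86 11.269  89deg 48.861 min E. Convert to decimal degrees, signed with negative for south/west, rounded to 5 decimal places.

86.18782, 89.81435

Latitude: 86 + 11.269/60 = 86.187817
N ⇒ keep positive
λ: 48.861′ = 0.814350°; total 89.814350
E ⇒ keep positive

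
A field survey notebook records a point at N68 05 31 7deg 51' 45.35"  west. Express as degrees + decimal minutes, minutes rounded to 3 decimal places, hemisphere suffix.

68° 5.517′ N, 7° 51.756′ W

Lat: 5 + 31/60 = 5.51667′
Longitude: 51 + 45.35/60 = 51.75583′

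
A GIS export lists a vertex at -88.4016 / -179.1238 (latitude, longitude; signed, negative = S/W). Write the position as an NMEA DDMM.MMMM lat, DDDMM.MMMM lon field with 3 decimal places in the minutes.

8824.096,S / 17907.428,W

Latitude is negative → S; |value| = 88.401600
Lat: fractional part 0.401600 → 24.09600 minutes
Longitude is negative → W; |value| = 179.123800
Lon: minutes = (179.123800 − 179) × 60 = 7.42800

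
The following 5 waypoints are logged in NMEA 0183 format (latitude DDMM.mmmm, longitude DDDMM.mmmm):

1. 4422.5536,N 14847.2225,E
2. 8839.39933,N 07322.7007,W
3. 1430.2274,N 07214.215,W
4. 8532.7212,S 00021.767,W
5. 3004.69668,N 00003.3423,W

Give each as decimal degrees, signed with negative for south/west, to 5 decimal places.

Point 1:
  Lat: degrees = first 2 digits = 44, minutes = 22.5536; 44 + 22.5536/60 = 44.375893
  N → positive
  λ: degrees = first 3 digits = 148, minutes = 47.2225; 148 + 47.2225/60 = 148.787042
  E → positive
Point 2:
  φ: degrees = first 2 digits = 88, minutes = 39.39933; 88 + 39.39933/60 = 88.656656
  N ⇒ keep positive
  Lon: split at 3 digits → 073° and 22.7007′; 73 + 22.7007/60 = 73.378345
  W → negative
Point 3:
  Lat: split at 2 digits → 14° and 30.2274′; 14 + 30.2274/60 = 14.503790
  N → positive
  Longitude: degrees = first 3 digits = 72, minutes = 14.215; 72 + 14.215/60 = 72.236917
  W → negative
Point 4:
  Latitude: split at 2 digits → 85° and 32.7212′; 85 + 32.7212/60 = 85.545353
  hemisphere S, so the sign is −
  Longitude: degrees = first 3 digits = 0, minutes = 21.767; 0 + 21.767/60 = 0.362783
  W → negative
Point 5:
  φ: split at 2 digits → 30° and 4.69668′; 30 + 4.69668/60 = 30.078278
  N → positive
  Lon: split at 3 digits → 000° and 3.3423′; 0 + 3.3423/60 = 0.055705
  hemisphere W, so the sign is −

1. 44.37589, 148.78704
2. 88.65666, -73.37835
3. 14.50379, -72.23692
4. -85.54535, -0.36278
5. 30.07828, -0.05571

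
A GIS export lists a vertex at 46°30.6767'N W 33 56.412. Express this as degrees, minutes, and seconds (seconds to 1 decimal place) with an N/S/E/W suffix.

46°30′40.6″ N, 33°56′24.7″ W

φ: 30.67670′ → 30′ and 0.67670 × 60 = 40.602″
λ: 56.41200′ → 56′ and 0.41200 × 60 = 24.720″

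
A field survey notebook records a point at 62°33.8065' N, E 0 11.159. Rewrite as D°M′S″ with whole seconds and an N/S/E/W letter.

Lat: fractional minutes 0.80650 × 60 = 48.39″
Lon: fractional minutes 0.15900 × 60 = 9.54″

62°33′48″ N, 0°11′10″ E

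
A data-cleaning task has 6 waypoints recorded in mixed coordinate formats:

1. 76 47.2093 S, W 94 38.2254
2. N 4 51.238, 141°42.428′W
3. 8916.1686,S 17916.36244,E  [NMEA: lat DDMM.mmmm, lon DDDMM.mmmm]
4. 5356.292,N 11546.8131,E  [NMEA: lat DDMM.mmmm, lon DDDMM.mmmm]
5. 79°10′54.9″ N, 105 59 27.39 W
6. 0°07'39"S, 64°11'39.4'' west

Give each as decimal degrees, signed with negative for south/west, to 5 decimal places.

1. -76.78682, -94.63709
2. 4.85397, -141.70713
3. -89.26948, 179.27271
4. 53.93820, 115.78022
5. 79.18192, -105.99094
6. -0.12750, -64.19428

Point 1:
  Latitude: 47.2093′ = 0.786822°; total 76.786822
  hemisphere S, so the sign is −
  Lon: 38.2254′ = 0.637090°; total 94.637090
  W ⇒ negate
Point 2:
  φ: 51.238′ = 0.853967°; total 4.853967
  N → positive
  Lon: 42.428′ = 0.707133°; total 141.707133
  hemisphere W, so the sign is −
Point 3:
  Lat: split at 2 digits → 89° and 16.1686′; 89 + 16.1686/60 = 89.269477
  hemisphere S, so the sign is −
  Lon: split at 3 digits → 179° and 16.36244′; 179 + 16.36244/60 = 179.272707
  E → positive
Point 4:
  Latitude: split at 2 digits → 53° and 56.292′; 53 + 56.292/60 = 53.938200
  N → positive
  λ: degrees = first 3 digits = 115, minutes = 46.8131; 115 + 46.8131/60 = 115.780218
  E ⇒ keep positive
Point 5:
  φ: 10′ + 54.9″ = 10.91500′; 79 + 10.91500/60 = 79.181917
  N → positive
  λ: 105° + 59/60 + 27.39/3600 = 105 + 0.983333 + 0.007608 = 105.990942
  W → negative
Point 6:
  φ: 0 + 7/60 + 39/3600 = 0.127500
  S ⇒ negate
  Lon: 64° + 11/60 + 39.4/3600 = 64 + 0.183333 + 0.010944 = 64.194278
  W → negative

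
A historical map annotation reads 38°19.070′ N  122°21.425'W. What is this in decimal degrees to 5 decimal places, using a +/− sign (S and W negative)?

38.31783, -122.35708

φ: 19.07′ = 0.317833°; total 38.317833
N → positive
λ: 122 + 21.425/60 = 122.357083
W → negative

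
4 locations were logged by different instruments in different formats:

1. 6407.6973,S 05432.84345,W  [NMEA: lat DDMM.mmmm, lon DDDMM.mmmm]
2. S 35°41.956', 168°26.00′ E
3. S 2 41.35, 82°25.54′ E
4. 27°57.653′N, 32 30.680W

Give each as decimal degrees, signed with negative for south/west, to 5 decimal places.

Point 1:
  Lat: degrees = first 2 digits = 64, minutes = 7.6973; 64 + 7.6973/60 = 64.128288
  S → negative
  Lon: split at 3 digits → 054° and 32.84345′; 54 + 32.84345/60 = 54.547391
  W → negative
Point 2:
  φ: 41.956′ = 0.699267°; total 35.699267
  hemisphere S, so the sign is −
  Longitude: 168 + 26/60 = 168.433333
  E → positive
Point 3:
  Lat: 2 + 41.35/60 = 2.689167
  S ⇒ negate
  λ: 82 + 25.54/60 = 82.425667
  E ⇒ keep positive
Point 4:
  φ: 57.653′ = 0.960883°; total 27.960883
  N → positive
  Longitude: 30.68′ = 0.511333°; total 32.511333
  W ⇒ negate

1. -64.12829, -54.54739
2. -35.69927, 168.43333
3. -2.68917, 82.42567
4. 27.96088, -32.51133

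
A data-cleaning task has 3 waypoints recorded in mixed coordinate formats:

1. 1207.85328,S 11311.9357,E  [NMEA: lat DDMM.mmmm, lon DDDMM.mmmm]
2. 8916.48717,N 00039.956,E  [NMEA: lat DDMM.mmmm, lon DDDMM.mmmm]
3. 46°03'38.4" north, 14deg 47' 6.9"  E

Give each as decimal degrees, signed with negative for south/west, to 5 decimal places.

Point 1:
  Lat: degrees = first 2 digits = 12, minutes = 7.85328; 12 + 7.85328/60 = 12.130888
  hemisphere S, so the sign is −
  Longitude: split at 3 digits → 113° and 11.9357′; 113 + 11.9357/60 = 113.198928
  E → positive
Point 2:
  Latitude: split at 2 digits → 89° and 16.48717′; 89 + 16.48717/60 = 89.274786
  N → positive
  Longitude: split at 3 digits → 000° and 39.956′; 0 + 39.956/60 = 0.665933
  E ⇒ keep positive
Point 3:
  Latitude: 46 + 3/60 + 38.4/3600 = 46.060667
  N ⇒ keep positive
  Lon: 47′ + 6.9″ = 47.11500′; 14 + 47.11500/60 = 14.785250
  E → positive

1. -12.13089, 113.19893
2. 89.27479, 0.66593
3. 46.06067, 14.78525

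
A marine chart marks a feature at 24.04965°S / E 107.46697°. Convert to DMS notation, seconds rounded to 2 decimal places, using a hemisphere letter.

24°02′58.74″ S, 107°28′1.09″ E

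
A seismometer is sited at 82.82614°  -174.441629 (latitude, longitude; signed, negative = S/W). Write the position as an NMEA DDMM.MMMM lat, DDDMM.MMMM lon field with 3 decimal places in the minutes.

8249.568,N / 17426.498,W

Latitude: fractional part 0.826140 → 49.56840 minutes
Longitude is negative → W; |value| = 174.441629
Longitude: minutes = (174.441629 − 174) × 60 = 26.49774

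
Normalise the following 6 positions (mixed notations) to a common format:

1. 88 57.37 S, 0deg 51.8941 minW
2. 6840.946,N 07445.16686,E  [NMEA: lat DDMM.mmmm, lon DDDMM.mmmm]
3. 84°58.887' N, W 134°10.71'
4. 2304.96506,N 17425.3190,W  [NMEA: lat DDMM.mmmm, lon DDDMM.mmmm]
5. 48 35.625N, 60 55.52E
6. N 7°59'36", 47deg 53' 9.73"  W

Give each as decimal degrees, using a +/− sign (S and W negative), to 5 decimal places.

1. -88.95617, -0.86490
2. 68.68243, 74.75278
3. 84.98145, -134.17850
4. 23.08275, -174.42198
5. 48.59375, 60.92533
6. 7.99333, -47.88604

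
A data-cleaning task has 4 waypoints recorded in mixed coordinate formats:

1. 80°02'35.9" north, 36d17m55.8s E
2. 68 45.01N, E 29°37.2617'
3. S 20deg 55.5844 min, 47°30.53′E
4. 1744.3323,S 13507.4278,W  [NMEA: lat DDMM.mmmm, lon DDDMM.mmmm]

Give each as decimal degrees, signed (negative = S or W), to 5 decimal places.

1. 80.04331, 36.29883
2. 68.75017, 29.62103
3. -20.92641, 47.50883
4. -17.73887, -135.12380

Point 1:
  Latitude: 80 + 2/60 + 35.9/3600 = 80.043306
  N → positive
  λ: 17′ + 55.8″ = 17.93000′; 36 + 17.93000/60 = 36.298833
  E → positive
Point 2:
  Lat: 45.01′ = 0.750167°; total 68.750167
  N → positive
  λ: 29 + 37.2617/60 = 29.621028
  E ⇒ keep positive
Point 3:
  φ: 20 + 55.5844/60 = 20.926407
  hemisphere S, so the sign is −
  Longitude: 47 + 30.53/60 = 47.508833
  E ⇒ keep positive
Point 4:
  Latitude: split at 2 digits → 17° and 44.3323′; 17 + 44.3323/60 = 17.738872
  hemisphere S, so the sign is −
  Lon: split at 3 digits → 135° and 7.4278′; 135 + 7.4278/60 = 135.123797
  W ⇒ negate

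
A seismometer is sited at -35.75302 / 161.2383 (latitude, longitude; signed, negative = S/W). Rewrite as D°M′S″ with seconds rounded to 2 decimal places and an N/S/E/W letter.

35°45′10.87″ S, 161°14′17.88″ E

Latitude is negative → S; |value| = 35.753020
Latitude: 0.753020 × 60 = 45.18120′ → 45′, remainder × 60 = 10.8720″
Lon: 0.238300° → 14.29800′; 0.29800 × 60 = 17.8800″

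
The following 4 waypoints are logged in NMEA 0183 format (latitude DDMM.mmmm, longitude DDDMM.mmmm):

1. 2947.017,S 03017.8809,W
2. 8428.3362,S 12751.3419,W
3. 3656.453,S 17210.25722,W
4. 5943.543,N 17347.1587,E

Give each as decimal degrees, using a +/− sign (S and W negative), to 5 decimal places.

Point 1:
  Lat: split at 2 digits → 29° and 47.017′; 29 + 47.017/60 = 29.783617
  hemisphere S, so the sign is −
  λ: split at 3 digits → 030° and 17.8809′; 30 + 17.8809/60 = 30.298015
  W ⇒ negate
Point 2:
  Lat: split at 2 digits → 84° and 28.3362′; 84 + 28.3362/60 = 84.472270
  hemisphere S, so the sign is −
  λ: degrees = first 3 digits = 127, minutes = 51.3419; 127 + 51.3419/60 = 127.855698
  W → negative
Point 3:
  Latitude: split at 2 digits → 36° and 56.453′; 36 + 56.453/60 = 36.940883
  S → negative
  Longitude: degrees = first 3 digits = 172, minutes = 10.25722; 172 + 10.25722/60 = 172.170954
  hemisphere W, so the sign is −
Point 4:
  φ: degrees = first 2 digits = 59, minutes = 43.543; 59 + 43.543/60 = 59.725717
  N → positive
  Longitude: degrees = first 3 digits = 173, minutes = 47.1587; 173 + 47.1587/60 = 173.785978
  E ⇒ keep positive

1. -29.78362, -30.29802
2. -84.47227, -127.85570
3. -36.94088, -172.17095
4. 59.72572, 173.78598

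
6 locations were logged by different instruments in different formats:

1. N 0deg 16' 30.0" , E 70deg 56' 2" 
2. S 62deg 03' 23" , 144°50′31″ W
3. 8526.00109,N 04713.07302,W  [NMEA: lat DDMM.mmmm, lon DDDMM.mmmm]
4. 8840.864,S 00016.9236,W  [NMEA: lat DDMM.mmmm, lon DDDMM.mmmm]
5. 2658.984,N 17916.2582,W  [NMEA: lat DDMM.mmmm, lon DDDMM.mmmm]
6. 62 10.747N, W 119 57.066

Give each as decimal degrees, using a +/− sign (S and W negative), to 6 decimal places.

Point 1:
  φ: 0° + 16/60 + 30/3600 = 0 + 0.266667 + 0.008333 = 0.2750000
  N ⇒ keep positive
  λ: 70° + 56/60 + 2/3600 = 70 + 0.933333 + 0.000556 = 70.9338889
  E → positive
Point 2:
  Latitude: 62° + 3/60 + 23/3600 = 62 + 0.050000 + 0.006389 = 62.0563889
  hemisphere S, so the sign is −
  Longitude: 144 + 50/60 + 31/3600 = 144.8419444
  hemisphere W, so the sign is −
Point 3:
  Latitude: split at 2 digits → 85° and 26.00109′; 85 + 26.00109/60 = 85.4333515
  N → positive
  λ: degrees = first 3 digits = 47, minutes = 13.07302; 47 + 13.07302/60 = 47.2178837
  hemisphere W, so the sign is −
Point 4:
  φ: degrees = first 2 digits = 88, minutes = 40.864; 88 + 40.864/60 = 88.6810667
  hemisphere S, so the sign is −
  Longitude: degrees = first 3 digits = 0, minutes = 16.9236; 0 + 16.9236/60 = 0.2820600
  W → negative
Point 5:
  φ: degrees = first 2 digits = 26, minutes = 58.984; 26 + 58.984/60 = 26.9830667
  N → positive
  Lon: split at 3 digits → 179° and 16.2582′; 179 + 16.2582/60 = 179.2709700
  hemisphere W, so the sign is −
Point 6:
  φ: 10.747′ = 0.179117°; total 62.1791167
  N → positive
  λ: 119 + 57.066/60 = 119.9511000
  W ⇒ negate

1. 0.275000, 70.933889
2. -62.056389, -144.841944
3. 85.433352, -47.217884
4. -88.681067, -0.282060
5. 26.983067, -179.270970
6. 62.179117, -119.951100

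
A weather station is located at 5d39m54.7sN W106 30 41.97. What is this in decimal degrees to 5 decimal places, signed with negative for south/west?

5.66519, -106.51166

φ: 39′ + 54.7″ = 39.91167′; 5 + 39.91167/60 = 5.665194
N ⇒ keep positive
Lon: 106 + 30/60 + 41.97/3600 = 106.511658
hemisphere W, so the sign is −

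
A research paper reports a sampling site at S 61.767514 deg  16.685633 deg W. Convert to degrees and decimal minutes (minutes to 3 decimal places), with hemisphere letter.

Latitude: 61° + 0.767514 × 60 = 61° 46.05084′
Longitude: fractional part 0.685633 → 41.13798 minutes

61° 46.051′ S, 16° 41.138′ W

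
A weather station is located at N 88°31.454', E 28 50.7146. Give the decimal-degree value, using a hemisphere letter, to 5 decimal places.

Latitude: 31.454′ = 0.524233°; total 88.524233
Longitude: 28 + 50.7146/60 = 28.845243

88.52423° N, 28.84524° E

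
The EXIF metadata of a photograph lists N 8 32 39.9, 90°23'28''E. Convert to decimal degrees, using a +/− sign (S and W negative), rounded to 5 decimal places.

8.54442, 90.39111

φ: 32′ + 39.9″ = 32.66500′; 8 + 32.66500/60 = 8.544417
N ⇒ keep positive
Lon: 90 + 23/60 + 28/3600 = 90.391111
E → positive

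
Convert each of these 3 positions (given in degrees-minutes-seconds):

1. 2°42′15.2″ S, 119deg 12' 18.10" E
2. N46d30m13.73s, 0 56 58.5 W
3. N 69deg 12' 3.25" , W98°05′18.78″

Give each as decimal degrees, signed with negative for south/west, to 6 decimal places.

1. -2.704222, 119.205028
2. 46.503814, -0.949583
3. 69.200903, -98.088550

Point 1:
  Latitude: 42′ + 15.2″ = 42.25333′; 2 + 42.25333/60 = 2.7042222
  S → negative
  Lon: 119 + 12/60 + 18.1/3600 = 119.2050278
  E ⇒ keep positive
Point 2:
  Latitude: 46° + 30/60 + 13.73/3600 = 46 + 0.500000 + 0.003814 = 46.5038139
  N → positive
  λ: 0° + 56/60 + 58.5/3600 = 0 + 0.933333 + 0.016250 = 0.9495833
  W → negative
Point 3:
  φ: 69° + 12/60 + 3.25/3600 = 69 + 0.200000 + 0.000903 = 69.2009028
  N → positive
  Lon: 98° + 5/60 + 18.78/3600 = 98 + 0.083333 + 0.005217 = 98.0885500
  hemisphere W, so the sign is −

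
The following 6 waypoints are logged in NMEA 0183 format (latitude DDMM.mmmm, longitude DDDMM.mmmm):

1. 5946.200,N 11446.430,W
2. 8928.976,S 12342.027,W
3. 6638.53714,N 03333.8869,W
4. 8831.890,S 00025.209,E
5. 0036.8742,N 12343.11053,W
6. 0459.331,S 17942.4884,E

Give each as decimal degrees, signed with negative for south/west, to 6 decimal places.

Point 1:
  Lat: degrees = first 2 digits = 59, minutes = 46.2; 59 + 46.2/60 = 59.7700000
  N ⇒ keep positive
  Lon: split at 3 digits → 114° and 46.43′; 114 + 46.43/60 = 114.7738333
  W → negative
Point 2:
  φ: split at 2 digits → 89° and 28.976′; 89 + 28.976/60 = 89.4829333
  S → negative
  Lon: degrees = first 3 digits = 123, minutes = 42.027; 123 + 42.027/60 = 123.7004500
  hemisphere W, so the sign is −
Point 3:
  Lat: degrees = first 2 digits = 66, minutes = 38.53714; 66 + 38.53714/60 = 66.6422857
  N ⇒ keep positive
  λ: degrees = first 3 digits = 33, minutes = 33.8869; 33 + 33.8869/60 = 33.5647817
  W ⇒ negate
Point 4:
  φ: degrees = first 2 digits = 88, minutes = 31.89; 88 + 31.89/60 = 88.5315000
  S ⇒ negate
  Longitude: split at 3 digits → 000° and 25.209′; 0 + 25.209/60 = 0.4201500
  E ⇒ keep positive
Point 5:
  Latitude: split at 2 digits → 00° and 36.8742′; 0 + 36.8742/60 = 0.6145700
  N ⇒ keep positive
  Lon: split at 3 digits → 123° and 43.11053′; 123 + 43.11053/60 = 123.7185088
  hemisphere W, so the sign is −
Point 6:
  φ: degrees = first 2 digits = 4, minutes = 59.331; 4 + 59.331/60 = 4.9888500
  hemisphere S, so the sign is −
  Lon: degrees = first 3 digits = 179, minutes = 42.4884; 179 + 42.4884/60 = 179.7081400
  E → positive

1. 59.770000, -114.773833
2. -89.482933, -123.700450
3. 66.642286, -33.564782
4. -88.531500, 0.420150
5. 0.614570, -123.718509
6. -4.988850, 179.708140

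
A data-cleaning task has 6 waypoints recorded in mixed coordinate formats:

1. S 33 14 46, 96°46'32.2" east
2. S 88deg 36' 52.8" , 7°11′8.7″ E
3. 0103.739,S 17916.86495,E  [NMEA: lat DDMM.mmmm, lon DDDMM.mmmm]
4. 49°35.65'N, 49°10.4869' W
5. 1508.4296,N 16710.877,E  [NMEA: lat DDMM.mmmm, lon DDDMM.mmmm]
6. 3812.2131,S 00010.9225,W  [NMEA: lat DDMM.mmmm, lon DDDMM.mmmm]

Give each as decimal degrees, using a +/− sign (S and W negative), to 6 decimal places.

Point 1:
  φ: 33 + 14/60 + 46/3600 = 33.2461111
  S → negative
  λ: 96° + 46/60 + 32.2/3600 = 96 + 0.766667 + 0.008944 = 96.7756111
  E → positive
Point 2:
  Lat: 88 + 36/60 + 52.8/3600 = 88.6146667
  S → negative
  Longitude: 7 + 11/60 + 8.7/3600 = 7.1857500
  E → positive
Point 3:
  Latitude: split at 2 digits → 01° and 3.739′; 1 + 3.739/60 = 1.0623167
  hemisphere S, so the sign is −
  Lon: degrees = first 3 digits = 179, minutes = 16.86495; 179 + 16.86495/60 = 179.2810825
  E ⇒ keep positive
Point 4:
  Lat: 35.65′ = 0.594167°; total 49.5941667
  N → positive
  Lon: 10.4869′ = 0.174782°; total 49.1747817
  hemisphere W, so the sign is −
Point 5:
  φ: degrees = first 2 digits = 15, minutes = 8.4296; 15 + 8.4296/60 = 15.1404933
  N ⇒ keep positive
  Longitude: split at 3 digits → 167° and 10.877′; 167 + 10.877/60 = 167.1812833
  E → positive
Point 6:
  φ: degrees = first 2 digits = 38, minutes = 12.2131; 38 + 12.2131/60 = 38.2035517
  S → negative
  Longitude: split at 3 digits → 000° and 10.9225′; 0 + 10.9225/60 = 0.1820417
  W → negative

1. -33.246111, 96.775611
2. -88.614667, 7.185750
3. -1.062317, 179.281083
4. 49.594167, -49.174782
5. 15.140493, 167.181283
6. -38.203552, -0.182042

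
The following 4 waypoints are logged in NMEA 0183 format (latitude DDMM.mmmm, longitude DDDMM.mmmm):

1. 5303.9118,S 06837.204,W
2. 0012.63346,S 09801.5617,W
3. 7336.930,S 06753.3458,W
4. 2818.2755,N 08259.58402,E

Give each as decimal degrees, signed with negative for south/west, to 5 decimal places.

1. -53.06520, -68.62007
2. -0.21056, -98.02603
3. -73.61550, -67.88910
4. 28.30459, 82.99307

Point 1:
  φ: split at 2 digits → 53° and 3.9118′; 53 + 3.9118/60 = 53.065197
  S ⇒ negate
  Longitude: degrees = first 3 digits = 68, minutes = 37.204; 68 + 37.204/60 = 68.620067
  hemisphere W, so the sign is −
Point 2:
  Lat: degrees = first 2 digits = 0, minutes = 12.63346; 0 + 12.63346/60 = 0.210558
  S → negative
  λ: split at 3 digits → 098° and 1.5617′; 98 + 1.5617/60 = 98.026028
  W ⇒ negate
Point 3:
  Latitude: degrees = first 2 digits = 73, minutes = 36.93; 73 + 36.93/60 = 73.615500
  S → negative
  Lon: split at 3 digits → 067° and 53.3458′; 67 + 53.3458/60 = 67.889097
  W ⇒ negate
Point 4:
  Latitude: split at 2 digits → 28° and 18.2755′; 28 + 18.2755/60 = 28.304592
  N ⇒ keep positive
  Lon: split at 3 digits → 082° and 59.58402′; 82 + 59.58402/60 = 82.993067
  E ⇒ keep positive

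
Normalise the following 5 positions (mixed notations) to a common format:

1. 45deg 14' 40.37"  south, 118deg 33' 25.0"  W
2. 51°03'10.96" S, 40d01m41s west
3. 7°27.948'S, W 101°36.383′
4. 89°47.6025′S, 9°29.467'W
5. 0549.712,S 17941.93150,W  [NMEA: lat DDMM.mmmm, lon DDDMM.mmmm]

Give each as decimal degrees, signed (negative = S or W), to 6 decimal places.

1. -45.244547, -118.556944
2. -51.053044, -40.028056
3. -7.465800, -101.606383
4. -89.793375, -9.491117
5. -5.828533, -179.698858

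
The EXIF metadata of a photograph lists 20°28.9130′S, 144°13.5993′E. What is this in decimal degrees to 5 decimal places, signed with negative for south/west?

-20.48188, 144.22666

φ: 20 + 28.913/60 = 20.481883
S ⇒ negate
Lon: 13.5993′ = 0.226655°; total 144.226655
E ⇒ keep positive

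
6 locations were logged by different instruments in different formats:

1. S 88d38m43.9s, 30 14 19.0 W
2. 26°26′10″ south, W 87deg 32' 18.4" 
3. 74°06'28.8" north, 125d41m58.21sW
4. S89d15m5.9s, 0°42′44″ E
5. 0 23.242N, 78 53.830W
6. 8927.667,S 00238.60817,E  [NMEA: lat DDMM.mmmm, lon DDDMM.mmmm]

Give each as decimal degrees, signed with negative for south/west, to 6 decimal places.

1. -88.645528, -30.238611
2. -26.436111, -87.538444
3. 74.108000, -125.699503
4. -89.251639, 0.712222
5. 0.387367, -78.897167
6. -89.461117, 2.643470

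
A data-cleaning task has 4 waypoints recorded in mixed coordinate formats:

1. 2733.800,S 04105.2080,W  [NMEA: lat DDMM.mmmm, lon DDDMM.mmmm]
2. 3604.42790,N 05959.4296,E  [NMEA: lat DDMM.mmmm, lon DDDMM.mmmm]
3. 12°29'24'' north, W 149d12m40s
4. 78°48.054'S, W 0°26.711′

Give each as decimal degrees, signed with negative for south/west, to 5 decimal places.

Point 1:
  Lat: split at 2 digits → 27° and 33.8′; 27 + 33.8/60 = 27.563333
  S ⇒ negate
  Longitude: split at 3 digits → 041° and 5.208′; 41 + 5.208/60 = 41.086800
  W → negative
Point 2:
  φ: split at 2 digits → 36° and 4.4279′; 36 + 4.4279/60 = 36.073798
  N ⇒ keep positive
  Longitude: split at 3 digits → 059° and 59.4296′; 59 + 59.4296/60 = 59.990493
  E → positive
Point 3:
  Lat: 12° + 29/60 + 24/3600 = 12 + 0.483333 + 0.006667 = 12.490000
  N ⇒ keep positive
  Longitude: 149 + 12/60 + 40/3600 = 149.211111
  W ⇒ negate
Point 4:
  φ: 48.054′ = 0.800900°; total 78.800900
  S → negative
  Longitude: 0 + 26.711/60 = 0.445183
  hemisphere W, so the sign is −

1. -27.56333, -41.08680
2. 36.07380, 59.99049
3. 12.49000, -149.21111
4. -78.80090, -0.44518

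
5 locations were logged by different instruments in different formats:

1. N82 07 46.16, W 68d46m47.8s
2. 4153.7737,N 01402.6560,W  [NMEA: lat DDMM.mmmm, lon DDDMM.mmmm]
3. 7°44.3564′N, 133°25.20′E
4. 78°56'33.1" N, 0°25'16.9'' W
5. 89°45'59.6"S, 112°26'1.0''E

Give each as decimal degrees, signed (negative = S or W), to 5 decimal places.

1. 82.12949, -68.77994
2. 41.89623, -14.04427
3. 7.73927, 133.42000
4. 78.94253, -0.42136
5. -89.76656, 112.43361

Point 1:
  Lat: 82 + 7/60 + 46.16/3600 = 82.129489
  N → positive
  Longitude: 46′ + 47.8″ = 46.79667′; 68 + 46.79667/60 = 68.779944
  hemisphere W, so the sign is −
Point 2:
  Latitude: split at 2 digits → 41° and 53.7737′; 41 + 53.7737/60 = 41.896228
  N ⇒ keep positive
  λ: degrees = first 3 digits = 14, minutes = 2.656; 14 + 2.656/60 = 14.044267
  W → negative
Point 3:
  Latitude: 7 + 44.3564/60 = 7.739273
  N → positive
  Lon: 25.2′ = 0.420000°; total 133.420000
  E → positive
Point 4:
  Lat: 56′ + 33.1″ = 56.55167′; 78 + 56.55167/60 = 78.942528
  N ⇒ keep positive
  λ: 0 + 25/60 + 16.9/3600 = 0.421361
  W → negative
Point 5:
  φ: 45′ + 59.6″ = 45.99333′; 89 + 45.99333/60 = 89.766556
  S → negative
  λ: 26′ + 1″ = 26.01667′; 112 + 26.01667/60 = 112.433611
  E → positive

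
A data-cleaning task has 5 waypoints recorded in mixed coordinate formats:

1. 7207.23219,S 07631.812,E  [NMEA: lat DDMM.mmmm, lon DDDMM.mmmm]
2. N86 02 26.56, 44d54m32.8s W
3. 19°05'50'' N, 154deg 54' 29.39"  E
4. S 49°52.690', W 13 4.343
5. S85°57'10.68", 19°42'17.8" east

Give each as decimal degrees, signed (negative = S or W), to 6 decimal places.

Point 1:
  Latitude: degrees = first 2 digits = 72, minutes = 7.23219; 72 + 7.23219/60 = 72.1205365
  S → negative
  λ: degrees = first 3 digits = 76, minutes = 31.812; 76 + 31.812/60 = 76.5302000
  E ⇒ keep positive
Point 2:
  Latitude: 86 + 2/60 + 26.56/3600 = 86.0407111
  N → positive
  Lon: 44 + 54/60 + 32.8/3600 = 44.9091111
  W → negative
Point 3:
  Lat: 19 + 5/60 + 50/3600 = 19.0972222
  N → positive
  λ: 54′ + 29.39″ = 54.48983′; 154 + 54.48983/60 = 154.9081639
  E ⇒ keep positive
Point 4:
  φ: 52.69′ = 0.878167°; total 49.8781667
  S → negative
  λ: 13 + 4.343/60 = 13.0723833
  W ⇒ negate
Point 5:
  φ: 57′ + 10.68″ = 57.17800′; 85 + 57.17800/60 = 85.9529667
  hemisphere S, so the sign is −
  λ: 42′ + 17.8″ = 42.29667′; 19 + 42.29667/60 = 19.7049444
  E ⇒ keep positive

1. -72.120537, 76.530200
2. 86.040711, -44.909111
3. 19.097222, 154.908164
4. -49.878167, -13.072383
5. -85.952967, 19.704944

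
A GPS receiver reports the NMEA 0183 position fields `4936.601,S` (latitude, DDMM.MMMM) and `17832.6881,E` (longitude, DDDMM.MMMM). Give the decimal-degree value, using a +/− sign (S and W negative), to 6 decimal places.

φ: degrees = first 2 digits = 49, minutes = 36.601; 49 + 36.601/60 = 49.6100167
hemisphere S, so the sign is −
Lon: degrees = first 3 digits = 178, minutes = 32.6881; 178 + 32.6881/60 = 178.5448017
E ⇒ keep positive

-49.610017, 178.544802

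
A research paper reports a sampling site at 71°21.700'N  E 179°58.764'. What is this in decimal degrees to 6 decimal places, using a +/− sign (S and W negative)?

71.361667, 179.979400

Lat: 21.7′ = 0.361667°; total 71.3616667
N ⇒ keep positive
Lon: 179 + 58.764/60 = 179.9794000
E ⇒ keep positive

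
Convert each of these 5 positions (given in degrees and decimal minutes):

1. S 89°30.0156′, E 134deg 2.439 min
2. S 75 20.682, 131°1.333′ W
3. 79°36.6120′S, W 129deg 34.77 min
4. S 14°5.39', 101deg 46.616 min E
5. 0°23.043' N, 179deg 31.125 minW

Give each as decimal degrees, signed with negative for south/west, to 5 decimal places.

Point 1:
  φ: 30.0156′ = 0.500260°; total 89.500260
  S ⇒ negate
  Lon: 2.439′ = 0.040650°; total 134.040650
  E → positive
Point 2:
  Lat: 20.682′ = 0.344700°; total 75.344700
  S ⇒ negate
  Lon: 131 + 1.333/60 = 131.022217
  hemisphere W, so the sign is −
Point 3:
  Lat: 79 + 36.612/60 = 79.610200
  S ⇒ negate
  Longitude: 34.77′ = 0.579500°; total 129.579500
  W → negative
Point 4:
  φ: 14 + 5.39/60 = 14.089833
  S → negative
  Lon: 101 + 46.616/60 = 101.776933
  E ⇒ keep positive
Point 5:
  Latitude: 0 + 23.043/60 = 0.384050
  N → positive
  Lon: 179 + 31.125/60 = 179.518750
  W → negative

1. -89.50026, 134.04065
2. -75.34470, -131.02222
3. -79.61020, -129.57950
4. -14.08983, 101.77693
5. 0.38405, -179.51875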